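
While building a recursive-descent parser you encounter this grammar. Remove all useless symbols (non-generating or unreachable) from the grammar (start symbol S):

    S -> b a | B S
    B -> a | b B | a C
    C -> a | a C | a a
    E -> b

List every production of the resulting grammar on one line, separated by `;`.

S -> b a | B S; B -> a | b B | a C; C -> a | a C | a a

Generating nonterminals: {B, C, E, S}.
Reachable from S after that: {B, C, S}.
Removed useless symbols: {E} and every production mentioning them.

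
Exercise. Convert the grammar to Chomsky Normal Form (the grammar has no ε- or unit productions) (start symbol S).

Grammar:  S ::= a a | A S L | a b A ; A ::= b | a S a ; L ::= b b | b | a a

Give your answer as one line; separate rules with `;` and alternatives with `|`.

Introduce a nonterminal for each terminal appearing in a rule of length ≥ 2: X1 → a, X2 → b.
Binarize each right-hand side of length ≥ 3 by chaining fresh nonterminals (Y1, Y2, …): affected rules were S → A S L; S → X1 X2 A; A → X1 S X1.

S ::= X1 X1 | A Y1 | X1 Y2; A ::= b | X1 Y3; L ::= X2 X2 | b | X1 X1; X1 ::= a; X2 ::= b; Y1 ::= S L; Y2 ::= X2 A; Y3 ::= S X1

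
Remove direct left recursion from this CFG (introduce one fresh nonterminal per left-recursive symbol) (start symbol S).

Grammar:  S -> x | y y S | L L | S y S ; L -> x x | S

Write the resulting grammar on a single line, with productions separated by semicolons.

S is directly left-recursive.
For S: α = {y S}, β = {x, y y S, L L}. Rewrite as S → β S' and S' → α S' | ε.

S -> x S' | y y S S' | L L S'; L -> x x | S; S' -> y S S' | eps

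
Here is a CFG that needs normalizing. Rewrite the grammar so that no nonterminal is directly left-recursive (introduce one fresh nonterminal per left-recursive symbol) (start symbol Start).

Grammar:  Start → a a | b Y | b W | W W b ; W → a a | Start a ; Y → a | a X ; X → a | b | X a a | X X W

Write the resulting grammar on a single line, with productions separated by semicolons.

Directly left-recursive nonterminal: X.
For X: α = {a a, X W}, β = {a, b}. Rewrite as X → β X1 and X1 → α X1 | ε.

Start → a a | b Y | b W | W W b; W → a a | Start a; Y → a | a X; X → a X1 | b X1; X1 → a a X1 | X W X1 | ε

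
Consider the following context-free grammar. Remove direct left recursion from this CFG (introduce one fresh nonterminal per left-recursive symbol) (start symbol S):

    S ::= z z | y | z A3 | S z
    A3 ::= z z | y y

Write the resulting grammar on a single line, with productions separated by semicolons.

Directly left-recursive nonterminal: S.
For S: α = {z}, β = {z z, y, z A3}. Rewrite as S → β S' and S' → α S' | ε.

S ::= z z S' | y S' | z A3 S'; A3 ::= z z | y y; S' ::= z S' | ε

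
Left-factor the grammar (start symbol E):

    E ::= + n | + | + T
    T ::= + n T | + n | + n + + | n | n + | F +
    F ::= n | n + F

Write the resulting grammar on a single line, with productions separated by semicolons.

E has alternatives sharing prefix '+': factor to E → + E' with E' → n | ε | T.
T has alternatives sharing prefix '+ n': factor to T → + n T' with T' → T | ε | + +.
T has alternatives sharing prefix 'n': factor to T → n T'' with T'' → ε | +.
F has alternatives sharing prefix 'n': factor to F → n F' with F' → ε | + F.

E ::= + E'; T ::= F + | + n T' | n T''; F ::= n F'; E' ::= n | ε | T; T' ::= T | ε | + +; T'' ::= ε | +; F' ::= ε | + F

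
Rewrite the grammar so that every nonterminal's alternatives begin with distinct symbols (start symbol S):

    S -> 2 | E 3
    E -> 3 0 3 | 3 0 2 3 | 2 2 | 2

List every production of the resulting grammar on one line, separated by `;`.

S -> 2 | E 3; E -> 3 0 E' | 2 E''; E' -> 3 | 2 3; E'' -> 2 | ε

E has alternatives sharing prefix '3 0': factor to E → 3 0 E' with E' → 3 | 2 3.
E has alternatives sharing prefix '2': factor to E → 2 E'' with E'' → 2 | ε.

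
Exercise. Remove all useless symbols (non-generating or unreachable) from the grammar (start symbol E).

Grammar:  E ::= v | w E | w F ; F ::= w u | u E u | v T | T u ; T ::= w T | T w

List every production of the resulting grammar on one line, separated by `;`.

Generating nonterminals: {E, F}.
Reachable from E after that: {E, F}.
Removed useless symbols: {T} and every production mentioning them.

E ::= v | w E | w F; F ::= w u | u E u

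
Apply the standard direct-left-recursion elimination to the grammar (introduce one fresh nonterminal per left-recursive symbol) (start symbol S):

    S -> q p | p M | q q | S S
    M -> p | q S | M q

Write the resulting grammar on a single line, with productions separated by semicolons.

S -> q p S' | p M S' | q q S'; M -> p M' | q S M'; S' -> S S' | ε; M' -> q M' | ε

Directly left-recursive nonterminals: S, M.
For S: α = {S}, β = {q p, p M, q q}. Rewrite as S → β S' and S' → α S' | ε.
For M: α = {q}, β = {p, q S}. Rewrite as M → β M' and M' → α M' | ε.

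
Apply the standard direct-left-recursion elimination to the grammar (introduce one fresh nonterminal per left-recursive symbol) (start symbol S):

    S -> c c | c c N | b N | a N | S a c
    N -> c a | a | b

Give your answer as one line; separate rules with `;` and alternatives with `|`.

Left recursion appears on S.
For S: α = {a c}, β = {c c, c c N, b N, a N}. Rewrite as S → β S' and S' → α S' | ε.

S -> c c S' | c c N S' | b N S' | a N S'; N -> c a | a | b; S' -> a c S' | ε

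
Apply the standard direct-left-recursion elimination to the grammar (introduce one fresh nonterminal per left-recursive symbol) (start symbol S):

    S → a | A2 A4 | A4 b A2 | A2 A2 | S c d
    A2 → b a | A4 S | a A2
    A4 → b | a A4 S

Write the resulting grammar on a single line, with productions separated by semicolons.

S is directly left-recursive.
For S: α = {c d}, β = {a, A2 A4, A4 b A2, A2 A2}. Rewrite as S → β S' and S' → α S' | ε.

S → a S' | A2 A4 S' | A4 b A2 S' | A2 A2 S'; A2 → b a | A4 S | a A2; A4 → b | a A4 S; S' → c d S' | ε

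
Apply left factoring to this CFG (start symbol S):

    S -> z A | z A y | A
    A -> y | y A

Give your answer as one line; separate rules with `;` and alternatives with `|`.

S has alternatives sharing prefix 'z A': factor to S → z A S' with S' → ε | y.
A has alternatives sharing prefix 'y': factor to A → y A' with A' → ε | A.

S -> A | z A S'; A -> y A'; S' -> ε | y; A' -> ε | A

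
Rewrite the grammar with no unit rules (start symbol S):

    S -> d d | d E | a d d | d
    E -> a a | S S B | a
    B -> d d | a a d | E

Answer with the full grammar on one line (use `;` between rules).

Unit pairs: B ⇒* {E}.
For each unit pair (A, B), copy every non-unit production of B to A, then drop all unit productions.

S -> d d | d E | a d d | d; E -> a a | S S B | a; B -> d d | a a d | a a | S S B | a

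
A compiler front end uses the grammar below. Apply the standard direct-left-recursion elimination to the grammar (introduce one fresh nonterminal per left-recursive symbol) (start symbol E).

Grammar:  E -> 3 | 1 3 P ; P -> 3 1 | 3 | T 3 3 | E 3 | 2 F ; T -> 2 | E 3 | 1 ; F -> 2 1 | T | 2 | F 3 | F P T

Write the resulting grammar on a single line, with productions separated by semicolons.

F is directly left-recursive.
For F: α = {3, P T}, β = {2 1, T, 2}. Rewrite as F → β F' and F' → α F' | ε.

E -> 3 | 1 3 P; P -> 3 1 | 3 | T 3 3 | E 3 | 2 F; T -> 2 | E 3 | 1; F -> 2 1 F' | T F' | 2 F'; F' -> 3 F' | P T F' | ε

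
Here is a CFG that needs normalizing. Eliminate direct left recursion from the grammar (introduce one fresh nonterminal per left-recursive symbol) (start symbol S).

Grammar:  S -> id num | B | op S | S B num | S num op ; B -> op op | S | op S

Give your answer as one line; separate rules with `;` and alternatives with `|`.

S -> id num S' | B S' | op S S'; B -> op op | S | op S; S' -> B num S' | num op S' | ε

S is directly left-recursive.
For S: α = {B num, num op}, β = {id num, B, op S}. Rewrite as S → β S' and S' → α S' | ε.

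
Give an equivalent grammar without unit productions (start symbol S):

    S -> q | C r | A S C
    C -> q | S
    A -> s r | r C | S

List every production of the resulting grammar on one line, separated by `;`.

S -> q | C r | A S C; C -> q | C r | A S C; A -> q | C r | A S C | s r | r C

Unit pairs: A ⇒* {S}; C ⇒* {S}.
Replace each nonterminal's rules with the union of the non-unit rules of every nonterminal it unit-derives.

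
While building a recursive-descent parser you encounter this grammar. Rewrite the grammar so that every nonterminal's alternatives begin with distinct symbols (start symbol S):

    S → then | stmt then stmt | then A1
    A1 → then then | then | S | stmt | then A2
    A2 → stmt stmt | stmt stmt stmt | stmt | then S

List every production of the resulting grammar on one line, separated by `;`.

S → stmt then stmt | then S'; A1 → S | stmt | then A1'; A2 → then S | stmt A2'; S' → ε | A1; A1' → then | ε | A2; A2' → ε | stmt A2''; A2'' → ε | stmt

S has alternatives sharing prefix 'then': factor to S → then S' with S' → ε | A1.
A1 has alternatives sharing prefix 'then': factor to A1 → then A1' with A1' → then | ε | A2.
A2 has alternatives sharing prefix 'stmt': factor to A2 → stmt A2' with A2' → stmt | stmt stmt | ε.
A2' has alternatives sharing prefix 'stmt': factor to A2' → stmt A2'' with A2'' → ε | stmt.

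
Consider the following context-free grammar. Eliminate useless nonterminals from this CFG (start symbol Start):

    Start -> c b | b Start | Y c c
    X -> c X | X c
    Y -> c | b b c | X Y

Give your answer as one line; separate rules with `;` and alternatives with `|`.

Start -> c b | b Start | Y c c; Y -> c | b b c

Generating nonterminals: {Start, Y}.
Reachable from Start after that: {Start, Y}.
Removed useless symbols: {X} and every production mentioning them.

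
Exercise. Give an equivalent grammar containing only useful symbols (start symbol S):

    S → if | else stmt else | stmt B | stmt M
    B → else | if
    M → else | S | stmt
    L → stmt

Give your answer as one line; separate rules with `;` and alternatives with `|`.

S → if | else stmt else | stmt B | stmt M; B → else | if; M → else | S | stmt

Generating nonterminals: {B, L, M, S}.
Reachable from S after that: {B, M, S}.
Removed useless symbols: {L} and every production mentioning them.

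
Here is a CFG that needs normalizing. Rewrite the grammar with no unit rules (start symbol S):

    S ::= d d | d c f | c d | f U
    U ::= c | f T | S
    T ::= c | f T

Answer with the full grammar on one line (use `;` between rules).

Unit pairs: U ⇒* {S}.
For every A with A ⇒* B via unit rules, add B's non-unit alternatives to A; then delete every rule of the form X → Y.

S ::= d d | d c f | c d | f U; U ::= c | f T | d d | d c f | c d | f U; T ::= c | f T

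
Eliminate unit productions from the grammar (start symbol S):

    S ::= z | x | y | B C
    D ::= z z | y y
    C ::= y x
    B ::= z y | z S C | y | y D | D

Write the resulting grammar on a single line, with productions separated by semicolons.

S ::= z | x | y | B C; D ::= z z | y y; C ::= y x; B ::= z y | z S C | y | y D | z z | y y

Unit pairs: B ⇒* {D}.
Replace each nonterminal's rules with the union of the non-unit rules of every nonterminal it unit-derives.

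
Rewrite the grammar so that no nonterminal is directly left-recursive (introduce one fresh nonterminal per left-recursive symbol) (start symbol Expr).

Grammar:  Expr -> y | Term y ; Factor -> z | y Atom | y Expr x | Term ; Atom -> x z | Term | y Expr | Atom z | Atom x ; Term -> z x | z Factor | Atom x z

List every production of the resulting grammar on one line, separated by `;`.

Directly left-recursive nonterminal: Atom.
For Atom: α = {z, x}, β = {x z, Term, y Expr}. Rewrite as Atom → β Atom1 and Atom1 → α Atom1 | ε.

Expr -> y | Term y; Factor -> z | y Atom | y Expr x | Term; Atom -> x z Atom1 | Term Atom1 | y Expr Atom1; Term -> z x | z Factor | Atom x z; Atom1 -> z Atom1 | x Atom1 | ε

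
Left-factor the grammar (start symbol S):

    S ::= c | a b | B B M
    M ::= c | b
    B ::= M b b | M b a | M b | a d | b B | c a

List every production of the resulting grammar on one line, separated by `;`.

B has alternatives sharing prefix 'M b': factor to B → M b B' with B' → b | a | ε.

S ::= c | a b | B B M; M ::= c | b; B ::= a d | b B | c a | M b B'; B' ::= b | a | ε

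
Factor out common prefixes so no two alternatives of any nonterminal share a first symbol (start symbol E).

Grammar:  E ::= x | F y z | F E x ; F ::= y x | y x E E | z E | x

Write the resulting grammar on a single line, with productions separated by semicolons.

E ::= x | F E'; F ::= z E | x | y x F'; E' ::= y z | E x; F' ::= ε | E E

E has alternatives sharing prefix 'F': factor to E → F E' with E' → y z | E x.
F has alternatives sharing prefix 'y x': factor to F → y x F' with F' → ε | E E.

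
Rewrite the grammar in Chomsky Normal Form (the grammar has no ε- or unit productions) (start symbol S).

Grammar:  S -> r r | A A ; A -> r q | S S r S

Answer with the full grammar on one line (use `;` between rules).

S -> X1 X1 | A A; A -> X1 X2 | S Y1; X1 -> r; X2 -> q; Y1 -> S Y2; Y2 -> X1 S

Introduce a nonterminal for each terminal appearing in a rule of length ≥ 2: X1 → r, X2 → q.
Binarize each right-hand side of length ≥ 3 by chaining fresh nonterminals (Y1, Y2, …): affected rules were A → S S X1 S.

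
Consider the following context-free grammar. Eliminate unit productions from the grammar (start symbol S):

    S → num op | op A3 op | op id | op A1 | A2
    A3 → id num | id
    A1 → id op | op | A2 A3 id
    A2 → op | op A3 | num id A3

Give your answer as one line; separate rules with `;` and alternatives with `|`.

Unit pairs: S ⇒* {A2}.
For each unit pair (A, B), copy every non-unit production of B to A, then drop all unit productions.

S → op | op A3 | num id A3 | num op | op A3 op | op id | op A1; A3 → id num | id; A1 → id op | op | A2 A3 id; A2 → op | op A3 | num id A3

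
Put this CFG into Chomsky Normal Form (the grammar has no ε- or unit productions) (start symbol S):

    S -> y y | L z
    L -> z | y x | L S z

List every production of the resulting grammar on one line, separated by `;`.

Introduce a nonterminal for each terminal appearing in a rule of length ≥ 2: X1 → y, X2 → z, X3 → x.
Binarize each right-hand side of length ≥ 3 by chaining fresh nonterminals (Y1, Y2, …): affected rules were L → L S X2.

S -> X1 X1 | L X2; L -> z | X1 X3 | L Y1; X1 -> y; X2 -> z; X3 -> x; Y1 -> S X2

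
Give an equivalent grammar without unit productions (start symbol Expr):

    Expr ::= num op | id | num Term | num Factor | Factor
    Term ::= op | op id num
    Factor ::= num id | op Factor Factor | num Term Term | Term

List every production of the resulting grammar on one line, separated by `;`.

Unit pairs: Expr ⇒* {Factor, Term}; Factor ⇒* {Term}.
Replace each nonterminal's rules with the union of the non-unit rules of every nonterminal it unit-derives.

Expr ::= op | op id num | num id | op Factor Factor | num Term Term | num op | id | num Term | num Factor; Term ::= op | op id num; Factor ::= op | op id num | num id | op Factor Factor | num Term Term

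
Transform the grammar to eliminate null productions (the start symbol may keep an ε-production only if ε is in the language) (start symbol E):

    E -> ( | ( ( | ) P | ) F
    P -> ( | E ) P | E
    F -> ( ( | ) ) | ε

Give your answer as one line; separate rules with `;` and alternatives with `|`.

The nullable symbols are {F}.
ε ∉ L(G), so no ε-production is kept.
For each production, add variants omitting each subset of nullable occurrences: E → ) F gives ) F | ).

E -> ( | ( ( | ) P | ) F | ); P -> ( | E ) P | E; F -> ( ( | ) )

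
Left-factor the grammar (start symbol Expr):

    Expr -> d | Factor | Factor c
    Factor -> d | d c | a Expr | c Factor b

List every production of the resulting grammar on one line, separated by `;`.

Expr -> d | Factor Expr1; Factor -> a Expr | c Factor b | d Factor1; Expr1 -> ε | c; Factor1 -> ε | c

Expr has alternatives sharing prefix 'Factor': factor to Expr → Factor Expr1 with Expr1 → ε | c.
Factor has alternatives sharing prefix 'd': factor to Factor → d Factor1 with Factor1 → ε | c.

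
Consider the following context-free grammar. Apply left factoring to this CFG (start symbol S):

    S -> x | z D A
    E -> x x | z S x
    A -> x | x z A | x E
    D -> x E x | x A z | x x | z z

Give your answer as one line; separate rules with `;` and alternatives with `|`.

A has alternatives sharing prefix 'x': factor to A → x A' with A' → ε | z A | E.
D has alternatives sharing prefix 'x': factor to D → x D' with D' → E x | A z | x.

S -> x | z D A; E -> x x | z S x; A -> x A'; D -> z z | x D'; A' -> ε | z A | E; D' -> E x | A z | x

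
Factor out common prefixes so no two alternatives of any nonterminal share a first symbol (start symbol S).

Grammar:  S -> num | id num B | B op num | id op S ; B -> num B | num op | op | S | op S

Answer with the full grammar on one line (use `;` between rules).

S -> num | B op num | id S'; B -> S | num B' | op B''; S' -> num B | op S; B' -> B | op; B'' -> ε | S

S has alternatives sharing prefix 'id': factor to S → id S' with S' → num B | op S.
B has alternatives sharing prefix 'num': factor to B → num B' with B' → B | op.
B has alternatives sharing prefix 'op': factor to B → op B'' with B'' → ε | S.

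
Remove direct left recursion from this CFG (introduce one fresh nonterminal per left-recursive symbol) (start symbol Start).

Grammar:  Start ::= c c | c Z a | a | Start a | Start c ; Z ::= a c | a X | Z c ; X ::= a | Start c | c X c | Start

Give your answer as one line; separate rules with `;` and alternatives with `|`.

Directly left-recursive nonterminals: Start, Z.
For Start: α = {a, c}, β = {c c, c Z a, a}. Rewrite as Start → β Start1 and Start1 → α Start1 | ε.
For Z: α = {c}, β = {a c, a X}. Rewrite as Z → β Z1 and Z1 → α Z1 | ε.

Start ::= c c Start1 | c Z a Start1 | a Start1; Z ::= a c Z1 | a X Z1; X ::= a | Start c | c X c | Start; Start1 ::= a Start1 | c Start1 | ε; Z1 ::= c Z1 | ε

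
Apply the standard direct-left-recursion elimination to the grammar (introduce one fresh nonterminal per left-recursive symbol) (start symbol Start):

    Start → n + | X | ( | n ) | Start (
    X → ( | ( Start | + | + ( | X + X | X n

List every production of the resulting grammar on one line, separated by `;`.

Start → n + Start1 | X Start1 | ( Start1 | n ) Start1; X → ( X1 | ( Start X1 | + X1 | + ( X1; Start1 → ( Start1 | epsilon; X1 → + X X1 | n X1 | epsilon

Directly left-recursive nonterminals: Start, X.
For Start: α = {(}, β = {n +, X, (, n )}. Rewrite as Start → β Start1 and Start1 → α Start1 | ε.
For X: α = {+ X, n}, β = {(, ( Start, +, + (}. Rewrite as X → β X1 and X1 → α X1 | ε.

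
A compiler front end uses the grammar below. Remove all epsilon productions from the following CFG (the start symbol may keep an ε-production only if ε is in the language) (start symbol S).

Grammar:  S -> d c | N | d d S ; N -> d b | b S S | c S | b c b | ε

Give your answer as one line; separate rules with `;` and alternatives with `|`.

S -> d c | N | d d S | d d | ε; N -> d b | b S S | b S | b | c S | c | b c b

The nullable symbols are {N, S}.
ε ∈ L(G) since S is nullable, so keep S → ε.
Add the nullable-subset variants: S → d d S gives d d S | d d. N → b S S gives b S S | b S | b. N → c S gives c S | c.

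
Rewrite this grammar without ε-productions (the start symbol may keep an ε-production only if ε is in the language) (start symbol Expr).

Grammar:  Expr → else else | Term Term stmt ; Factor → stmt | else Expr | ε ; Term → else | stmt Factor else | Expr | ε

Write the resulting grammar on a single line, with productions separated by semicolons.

The nullable symbols are {Factor, Term}.
ε ∉ L(G), so no ε-production is kept.
For each production, add variants omitting each subset of nullable occurrences: Expr → Term Term stmt gives Term Term stmt | Term stmt | stmt. Term → stmt Factor else gives stmt Factor else | stmt else.

Expr → else else | Term Term stmt | Term stmt | stmt; Factor → stmt | else Expr; Term → else | stmt Factor else | stmt else | Expr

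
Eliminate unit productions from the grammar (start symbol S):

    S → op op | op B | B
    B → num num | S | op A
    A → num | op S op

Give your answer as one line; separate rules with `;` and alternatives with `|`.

S → num num | op A | op op | op B; B → num num | op A | op op | op B; A → num | op S op

Unit pairs: B ⇒* {S}; S ⇒* {B}.
For each unit pair (A, B), copy every non-unit production of B to A, then drop all unit productions.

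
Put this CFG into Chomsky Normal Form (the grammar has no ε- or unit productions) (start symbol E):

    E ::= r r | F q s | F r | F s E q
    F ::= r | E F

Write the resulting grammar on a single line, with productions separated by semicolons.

Introduce a nonterminal for each terminal appearing in a rule of length ≥ 2: X1 → r, X2 → q, X3 → s.
Binarize each right-hand side of length ≥ 3 by chaining fresh nonterminals (Y1, Y2, …): affected rules were E → F X2 X3; E → F X3 E X2.

E ::= X1 X1 | F Y1 | F X1 | F Y2; F ::= r | E F; X1 ::= r; X2 ::= q; X3 ::= s; Y1 ::= X2 X3; Y2 ::= X3 Y3; Y3 ::= E X2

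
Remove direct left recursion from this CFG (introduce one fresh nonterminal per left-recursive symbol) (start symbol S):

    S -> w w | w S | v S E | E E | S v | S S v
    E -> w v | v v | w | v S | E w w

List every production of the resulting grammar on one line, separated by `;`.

S -> w w S' | w S S' | v S E S' | E E S'; E -> w v E' | v v E' | w E' | v S E'; S' -> v S' | S v S' | ε; E' -> w w E' | ε

Left recursion appears on S, E.
For S: α = {v, S v}, β = {w w, w S, v S E, E E}. Rewrite as S → β S' and S' → α S' | ε.
For E: α = {w w}, β = {w v, v v, w, v S}. Rewrite as E → β E' and E' → α E' | ε.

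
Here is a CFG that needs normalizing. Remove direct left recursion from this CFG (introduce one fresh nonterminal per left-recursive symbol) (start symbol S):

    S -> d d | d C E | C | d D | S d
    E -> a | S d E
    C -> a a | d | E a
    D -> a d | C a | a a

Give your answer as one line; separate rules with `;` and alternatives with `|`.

Left recursion appears on S.
For S: α = {d}, β = {d d, d C E, C, d D}. Rewrite as S → β S' and S' → α S' | ε.

S -> d d S' | d C E S' | C S' | d D S'; E -> a | S d E; C -> a a | d | E a; D -> a d | C a | a a; S' -> d S' | ε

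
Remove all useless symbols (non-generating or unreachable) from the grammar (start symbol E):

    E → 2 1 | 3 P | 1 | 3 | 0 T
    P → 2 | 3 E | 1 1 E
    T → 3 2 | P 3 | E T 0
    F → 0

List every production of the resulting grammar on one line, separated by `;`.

Generating nonterminals: {E, F, P, T}.
Reachable from E after that: {E, P, T}.
Removed useless symbols: {F} and every production mentioning them.

E → 2 1 | 3 P | 1 | 3 | 0 T; P → 2 | 3 E | 1 1 E; T → 3 2 | P 3 | E T 0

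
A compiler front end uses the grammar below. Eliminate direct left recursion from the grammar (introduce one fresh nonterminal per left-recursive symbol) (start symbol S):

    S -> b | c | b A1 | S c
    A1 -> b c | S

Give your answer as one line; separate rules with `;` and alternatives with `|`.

Left recursion appears on S.
For S: α = {c}, β = {b, c, b A1}. Rewrite as S → β S' and S' → α S' | ε.

S -> b S' | c S' | b A1 S'; A1 -> b c | S; S' -> c S' | ε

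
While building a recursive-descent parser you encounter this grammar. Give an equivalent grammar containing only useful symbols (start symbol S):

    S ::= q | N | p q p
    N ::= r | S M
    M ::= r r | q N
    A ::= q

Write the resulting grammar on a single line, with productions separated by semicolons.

S ::= q | N | p q p; N ::= r | S M; M ::= r r | q N

Generating nonterminals: {A, M, N, S}.
Reachable from S after that: {M, N, S}.
Removed useless symbols: {A} and every production mentioning them.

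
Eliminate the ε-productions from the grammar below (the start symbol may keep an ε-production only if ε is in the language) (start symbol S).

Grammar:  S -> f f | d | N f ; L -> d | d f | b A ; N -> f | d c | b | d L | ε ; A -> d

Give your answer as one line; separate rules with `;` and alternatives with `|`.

The nullable symbols are {N}.
ε ∉ L(G), so no ε-production is kept.
For each production, add variants omitting each subset of nullable occurrences: S → N f gives N f | f.

S -> f f | d | N f | f; L -> d | d f | b A; N -> f | d c | b | d L; A -> d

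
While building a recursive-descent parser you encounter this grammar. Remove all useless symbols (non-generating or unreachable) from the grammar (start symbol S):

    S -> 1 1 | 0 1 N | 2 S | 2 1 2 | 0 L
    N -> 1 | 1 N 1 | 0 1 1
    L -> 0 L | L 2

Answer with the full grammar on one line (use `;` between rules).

S -> 1 1 | 0 1 N | 2 S | 2 1 2; N -> 1 | 1 N 1 | 0 1 1

Generating nonterminals: {N, S}.
Reachable from S after that: {N, S}.
Removed useless symbols: {L} and every production mentioning them.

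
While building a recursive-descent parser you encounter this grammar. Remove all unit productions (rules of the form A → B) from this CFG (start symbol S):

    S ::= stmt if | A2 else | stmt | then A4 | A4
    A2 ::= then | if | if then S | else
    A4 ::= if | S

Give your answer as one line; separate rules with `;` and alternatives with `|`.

Unit pairs: A4 ⇒* {S}; S ⇒* {A4}.
For each unit pair (A, B), copy every non-unit production of B to A, then drop all unit productions.

S ::= if | stmt if | A2 else | stmt | then A4; A2 ::= then | if | if then S | else; A4 ::= if | stmt if | A2 else | stmt | then A4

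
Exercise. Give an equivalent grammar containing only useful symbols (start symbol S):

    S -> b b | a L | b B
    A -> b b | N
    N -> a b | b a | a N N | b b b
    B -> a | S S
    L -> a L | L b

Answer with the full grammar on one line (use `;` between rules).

Generating nonterminals: {A, B, N, S}.
Reachable from S after that: {B, S}.
Removed useless symbols: {A, L, N} and every production mentioning them.

S -> b b | b B; B -> a | S S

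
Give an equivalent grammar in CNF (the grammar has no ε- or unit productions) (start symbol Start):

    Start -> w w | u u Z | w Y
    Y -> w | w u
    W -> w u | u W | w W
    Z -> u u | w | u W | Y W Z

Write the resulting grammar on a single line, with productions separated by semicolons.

Introduce a nonterminal for each terminal appearing in a rule of length ≥ 2: X1 → w, X2 → u.
Binarize each right-hand side of length ≥ 3 by chaining fresh nonterminals (Y1, Y2, …): affected rules were Start → X2 X2 Z; Z → Y W Z.

Start -> X1 X1 | X2 Y1 | X1 Y; Y -> w | X1 X2; W -> X1 X2 | X2 W | X1 W; Z -> X2 X2 | w | X2 W | Y Y2; X1 -> w; X2 -> u; Y1 -> X2 Z; Y2 -> W Z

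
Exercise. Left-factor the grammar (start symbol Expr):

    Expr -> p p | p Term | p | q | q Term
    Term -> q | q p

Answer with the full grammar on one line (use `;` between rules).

Expr has alternatives sharing prefix 'p': factor to Expr → p Expr1 with Expr1 → p | Term | ε.
Expr has alternatives sharing prefix 'q': factor to Expr → q Expr2 with Expr2 → ε | Term.
Term has alternatives sharing prefix 'q': factor to Term → q Term1 with Term1 → ε | p.

Expr -> p Expr1 | q Expr2; Term -> q Term1; Expr1 -> p | Term | ε; Expr2 -> ε | Term; Term1 -> ε | p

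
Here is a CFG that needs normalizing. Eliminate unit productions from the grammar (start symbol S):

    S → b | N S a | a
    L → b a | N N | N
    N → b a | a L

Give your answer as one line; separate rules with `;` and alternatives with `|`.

Unit pairs: L ⇒* {N}.
For each unit pair (A, B), copy every non-unit production of B to A, then drop all unit productions.

S → b | N S a | a; L → b a | N N | a L; N → b a | a L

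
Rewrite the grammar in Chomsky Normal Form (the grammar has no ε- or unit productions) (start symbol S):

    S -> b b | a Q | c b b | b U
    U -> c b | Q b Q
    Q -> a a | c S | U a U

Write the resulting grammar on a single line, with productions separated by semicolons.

Introduce a nonterminal for each terminal appearing in a rule of length ≥ 2: X1 → b, X2 → a, X3 → c.
Binarize each right-hand side of length ≥ 3 by chaining fresh nonterminals (Y1, Y2, …): affected rules were S → X3 X1 X1; U → Q X1 Q; Q → U X2 U.

S -> X1 X1 | X2 Q | X3 Y1 | X1 U; U -> X3 X1 | Q Y2; Q -> X2 X2 | X3 S | U Y3; X1 -> b; X2 -> a; X3 -> c; Y1 -> X1 X1; Y2 -> X1 Q; Y3 -> X2 U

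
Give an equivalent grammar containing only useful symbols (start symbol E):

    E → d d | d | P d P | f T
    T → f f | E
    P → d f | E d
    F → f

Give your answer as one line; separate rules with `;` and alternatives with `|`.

E → d d | d | P d P | f T; T → f f | E; P → d f | E d

Generating nonterminals: {E, F, P, T}.
Reachable from E after that: {E, P, T}.
Removed useless symbols: {F} and every production mentioning them.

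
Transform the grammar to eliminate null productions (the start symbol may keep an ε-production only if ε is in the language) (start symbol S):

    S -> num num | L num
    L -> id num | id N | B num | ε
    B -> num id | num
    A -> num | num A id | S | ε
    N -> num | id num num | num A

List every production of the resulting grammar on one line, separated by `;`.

The nullable symbols are {A, L}.
ε ∉ L(G), so no ε-production is kept.
For each production, add variants omitting each subset of nullable occurrences: S → L num gives L num | num. A → num A id gives num A id | num id.

S -> num num | L num | num; L -> id num | id N | B num; B -> num id | num; A -> num | num A id | num id | S; N -> num | id num num | num A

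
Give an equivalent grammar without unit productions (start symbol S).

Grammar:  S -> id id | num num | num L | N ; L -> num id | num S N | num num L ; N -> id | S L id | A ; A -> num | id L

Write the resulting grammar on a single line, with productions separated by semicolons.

Unit pairs: N ⇒* {A}; S ⇒* {A, N}.
For every A with A ⇒* B via unit rules, add B's non-unit alternatives to A; then delete every rule of the form X → Y.

S -> id id | num num | num L | id | S L id | num | id L; L -> num id | num S N | num num L; N -> id | S L id | num | id L; A -> num | id L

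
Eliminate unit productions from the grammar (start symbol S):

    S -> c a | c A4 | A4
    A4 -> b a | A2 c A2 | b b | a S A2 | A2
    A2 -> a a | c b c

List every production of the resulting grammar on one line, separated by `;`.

Unit pairs: A4 ⇒* {A2}; S ⇒* {A2, A4}.
For every A with A ⇒* B via unit rules, add B's non-unit alternatives to A; then delete every rule of the form X → Y.

S -> b a | A2 c A2 | b b | a S A2 | a a | c b c | c a | c A4; A4 -> b a | A2 c A2 | b b | a S A2 | a a | c b c; A2 -> a a | c b c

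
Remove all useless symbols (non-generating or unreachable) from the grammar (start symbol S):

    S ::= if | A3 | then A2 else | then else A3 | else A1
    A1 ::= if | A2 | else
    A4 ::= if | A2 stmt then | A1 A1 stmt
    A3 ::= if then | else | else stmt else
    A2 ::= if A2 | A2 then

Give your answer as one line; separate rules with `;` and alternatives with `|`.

S ::= if | A3 | then else A3 | else A1; A1 ::= if | else; A3 ::= if then | else | else stmt else

Generating nonterminals: {A1, A3, A4, S}.
Reachable from S after that: {A1, A3, S}.
Removed useless symbols: {A2, A4} and every production mentioning them.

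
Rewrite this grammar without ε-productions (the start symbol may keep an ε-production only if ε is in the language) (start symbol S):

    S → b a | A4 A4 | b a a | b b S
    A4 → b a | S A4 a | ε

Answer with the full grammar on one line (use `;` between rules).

S → b a | A4 A4 | A4 | b a a | b b S | b b | ε; A4 → b a | S A4 a | S a | A4 a | a

The nullable symbols are {A4, S}.
ε ∈ L(G) since S is nullable, so keep S → ε.
For each production, add variants omitting each subset of nullable occurrences: S → A4 A4 gives A4 A4 | A4. S → b b S gives b b S | b b. A4 → S A4 a gives S A4 a | S a | A4 a | a.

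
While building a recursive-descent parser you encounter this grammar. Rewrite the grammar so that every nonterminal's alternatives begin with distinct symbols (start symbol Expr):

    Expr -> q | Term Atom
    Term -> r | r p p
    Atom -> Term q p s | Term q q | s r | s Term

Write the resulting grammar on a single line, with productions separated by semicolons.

Term has alternatives sharing prefix 'r': factor to Term → r Term1 with Term1 → ε | p p.
Atom has alternatives sharing prefix 'Term q': factor to Atom → Term q Atom1 with Atom1 → p s | q.
Atom has alternatives sharing prefix 's': factor to Atom → s Atom2 with Atom2 → r | Term.

Expr -> q | Term Atom; Term -> r Term1; Atom -> Term q Atom1 | s Atom2; Term1 -> ε | p p; Atom1 -> p s | q; Atom2 -> r | Term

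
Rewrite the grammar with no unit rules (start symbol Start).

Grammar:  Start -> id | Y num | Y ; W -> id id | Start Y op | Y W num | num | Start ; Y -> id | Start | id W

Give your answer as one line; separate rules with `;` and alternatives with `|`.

Start -> id | Y num | id W; W -> id | Y num | id W | id id | Start Y op | Y W num | num; Y -> id | Y num | id W

Unit pairs: Start ⇒* {Y}; W ⇒* {Start, Y}; Y ⇒* {Start}.
Replace each nonterminal's rules with the union of the non-unit rules of every nonterminal it unit-derives.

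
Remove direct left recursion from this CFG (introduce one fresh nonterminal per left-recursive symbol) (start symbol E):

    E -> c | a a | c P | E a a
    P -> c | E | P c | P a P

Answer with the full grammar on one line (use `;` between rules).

E, P are directly left-recursive.
For E: α = {a a}, β = {c, a a, c P}. Rewrite as E → β E' and E' → α E' | ε.
For P: α = {c, a P}, β = {c, E}. Rewrite as P → β P' and P' → α P' | ε.

E -> c E' | a a E' | c P E'; P -> c P' | E P'; E' -> a a E' | ε; P' -> c P' | a P P' | ε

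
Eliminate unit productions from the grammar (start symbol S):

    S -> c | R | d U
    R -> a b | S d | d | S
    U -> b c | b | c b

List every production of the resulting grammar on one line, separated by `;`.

Unit pairs: R ⇒* {S}; S ⇒* {R}.
For every A with A ⇒* B via unit rules, add B's non-unit alternatives to A; then delete every rule of the form X → Y.

S -> c | d U | a b | S d | d; R -> c | d U | a b | S d | d; U -> b c | b | c b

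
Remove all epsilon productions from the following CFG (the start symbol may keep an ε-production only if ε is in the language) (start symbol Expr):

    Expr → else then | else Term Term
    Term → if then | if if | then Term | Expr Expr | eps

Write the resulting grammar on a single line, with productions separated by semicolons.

Nullable nonterminals: {Term}.
ε ∉ L(G), so no ε-production is kept.
Expand every rule over subsets of its nullable positions: Expr → else Term Term gives else Term Term | else Term | else. Term → then Term gives then Term | then.

Expr → else then | else Term Term | else Term | else; Term → if then | if if | then Term | then | Expr Expr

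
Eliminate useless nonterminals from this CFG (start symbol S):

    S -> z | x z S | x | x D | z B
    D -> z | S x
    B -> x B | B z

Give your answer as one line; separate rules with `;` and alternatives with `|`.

Generating nonterminals: {D, S}.
Reachable from S after that: {D, S}.
Removed useless symbols: {B} and every production mentioning them.

S -> z | x z S | x | x D; D -> z | S x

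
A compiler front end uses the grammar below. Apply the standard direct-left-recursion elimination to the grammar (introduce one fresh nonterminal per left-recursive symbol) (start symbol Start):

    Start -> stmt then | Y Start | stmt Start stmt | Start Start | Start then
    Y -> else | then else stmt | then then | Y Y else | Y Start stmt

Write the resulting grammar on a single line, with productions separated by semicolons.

Directly left-recursive nonterminals: Start, Y.
For Start: α = {Start, then}, β = {stmt then, Y Start, stmt Start stmt}. Rewrite as Start → β Start1 and Start1 → α Start1 | ε.
For Y: α = {Y else, Start stmt}, β = {else, then else stmt, then then}. Rewrite as Y → β Y1 and Y1 → α Y1 | ε.

Start -> stmt then Start1 | Y Start Start1 | stmt Start stmt Start1; Y -> else Y1 | then else stmt Y1 | then then Y1; Start1 -> Start Start1 | then Start1 | ε; Y1 -> Y else Y1 | Start stmt Y1 | ε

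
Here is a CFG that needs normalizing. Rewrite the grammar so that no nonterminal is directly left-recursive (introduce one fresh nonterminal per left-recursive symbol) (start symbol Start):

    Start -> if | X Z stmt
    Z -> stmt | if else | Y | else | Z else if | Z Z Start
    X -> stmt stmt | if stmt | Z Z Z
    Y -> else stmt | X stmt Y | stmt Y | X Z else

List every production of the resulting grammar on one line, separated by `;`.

Directly left-recursive nonterminal: Z.
For Z: α = {else if, Z Start}, β = {stmt, if else, Y, else}. Rewrite as Z → β Z1 and Z1 → α Z1 | ε.

Start -> if | X Z stmt; Z -> stmt Z1 | if else Z1 | Y Z1 | else Z1; X -> stmt stmt | if stmt | Z Z Z; Y -> else stmt | X stmt Y | stmt Y | X Z else; Z1 -> else if Z1 | Z Start Z1 | ε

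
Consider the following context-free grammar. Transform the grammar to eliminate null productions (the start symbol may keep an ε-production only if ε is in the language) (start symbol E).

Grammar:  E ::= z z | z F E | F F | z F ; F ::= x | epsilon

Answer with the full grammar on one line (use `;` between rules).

E ::= z z | z F E | z F | z E | z | F F | F | ε; F ::= x

The nullable symbols are {E, F}.
ε ∈ L(G) since E is nullable, so keep E → ε.
For each production, add variants omitting each subset of nullable occurrences: E → z F E gives z F E | z F | z E | z. E → F F gives F F | F.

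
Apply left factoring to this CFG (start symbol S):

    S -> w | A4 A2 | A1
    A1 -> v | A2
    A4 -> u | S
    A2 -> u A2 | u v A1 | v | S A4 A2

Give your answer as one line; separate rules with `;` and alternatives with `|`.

S -> w | A4 A2 | A1; A1 -> v | A2; A4 -> u | S; A2 -> v | S A4 A2 | u A2'; A2' -> A2 | v A1

A2 has alternatives sharing prefix 'u': factor to A2 → u A2' with A2' → A2 | v A1.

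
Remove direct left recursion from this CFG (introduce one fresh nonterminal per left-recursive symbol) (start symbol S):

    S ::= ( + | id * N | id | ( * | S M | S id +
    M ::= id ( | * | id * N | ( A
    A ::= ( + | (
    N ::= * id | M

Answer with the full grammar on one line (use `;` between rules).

S ::= ( + S' | id * N S' | id S' | ( * S'; M ::= id ( | * | id * N | ( A; A ::= ( + | (; N ::= * id | M; S' ::= M S' | id + S' | ε

Left recursion appears on S.
For S: α = {M, id +}, β = {( +, id * N, id, ( *}. Rewrite as S → β S' and S' → α S' | ε.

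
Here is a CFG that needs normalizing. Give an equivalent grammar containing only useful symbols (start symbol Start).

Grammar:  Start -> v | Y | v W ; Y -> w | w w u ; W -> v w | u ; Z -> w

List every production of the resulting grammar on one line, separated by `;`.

Generating nonterminals: {Start, W, Y, Z}.
Reachable from Start after that: {Start, W, Y}.
Removed useless symbols: {Z} and every production mentioning them.

Start -> v | Y | v W; Y -> w | w w u; W -> v w | u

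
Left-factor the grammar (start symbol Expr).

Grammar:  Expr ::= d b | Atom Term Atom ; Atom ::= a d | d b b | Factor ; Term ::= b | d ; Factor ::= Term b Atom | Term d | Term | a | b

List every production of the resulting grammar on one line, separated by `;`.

Expr ::= d b | Atom Term Atom; Atom ::= a d | d b b | Factor; Term ::= b | d; Factor ::= a | b | Term Factor1; Factor1 ::= b Atom | d | eps

Factor has alternatives sharing prefix 'Term': factor to Factor → Term Factor1 with Factor1 → b Atom | d | ε.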